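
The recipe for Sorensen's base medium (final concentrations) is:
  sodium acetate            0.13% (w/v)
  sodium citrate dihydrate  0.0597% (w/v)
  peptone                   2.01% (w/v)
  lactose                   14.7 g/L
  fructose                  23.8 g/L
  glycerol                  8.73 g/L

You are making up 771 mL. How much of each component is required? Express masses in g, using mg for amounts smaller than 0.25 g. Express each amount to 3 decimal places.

Working volume: 771 mL = 0.771 L.
sodium acetate: 0.13 g per 100 mL × 771 mL ÷ 100 = 1.002 g
sodium citrate dihydrate: 0.0597% w/v = 0.597 g/L → 0.597 × 0.771 L = 0.460 g
peptone: 2.01% w/v = 20.1 g/L → 20.1 × 0.771 L = 15.497 g
lactose: 14.7 g/L × 0.771 L = 11.334 g
fructose: 23.8 g/L × 0.771 L = 18.350 g
glycerol: 8.73 g/L × 0.771 L = 6.731 g

sodium acetate 1.002 g; sodium citrate dihydrate 0.460 g; peptone 15.497 g; lactose 11.334 g; fructose 18.350 g; glycerol 6.731 g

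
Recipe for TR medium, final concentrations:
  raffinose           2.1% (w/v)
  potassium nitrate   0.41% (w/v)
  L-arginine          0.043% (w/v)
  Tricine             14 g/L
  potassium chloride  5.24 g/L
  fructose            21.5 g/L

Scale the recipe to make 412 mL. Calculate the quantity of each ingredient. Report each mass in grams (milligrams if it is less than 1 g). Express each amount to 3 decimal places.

Target volume = 412 mL = 0.412 L.
raffinose: 2.1% w/v = 21 g/L → 21 × 0.412 L = 8.652 g
potassium nitrate: 0.41 g per 100 mL × 412 mL ÷ 100 = 1.689 g
L-arginine: 0.043% w/v = 0.43 g/L → 0.43 × 0.412 L = 0.17716 g = 177.160 mg
Tricine: 14 g/L × 0.412 L = 5.768 g
potassium chloride: 5.24 g/L × 0.412 L = 2.159 g
fructose: 21.5 g/L × 0.412 L = 8.858 g

raffinose 8.652 g; potassium nitrate 1.689 g; L-arginine 177.160 mg; Tricine 5.768 g; potassium chloride 2.159 g; fructose 8.858 g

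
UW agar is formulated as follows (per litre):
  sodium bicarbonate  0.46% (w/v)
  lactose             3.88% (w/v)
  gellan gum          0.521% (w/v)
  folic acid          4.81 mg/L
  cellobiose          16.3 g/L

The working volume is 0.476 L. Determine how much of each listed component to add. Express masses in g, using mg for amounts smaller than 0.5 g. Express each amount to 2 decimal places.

sodium bicarbonate 2.19 g; lactose 18.47 g; gellan gum 2.48 g; folic acid 2.29 mg; cellobiose 7.76 g

Working volume: 0.476 L.
sodium bicarbonate: 0.46% w/v = 4.6 g/L → 4.6 × 0.476 L = 2.19 g
lactose: 3.88 g per 100 mL × 476 mL ÷ 100 = 18.47 g
gellan gum: 0.521 g per 100 mL × 476 mL ÷ 100 = 2.48 g
folic acid: 4.81 mg/L × 0.476 L = 2.29 mg
cellobiose: 16.3 g/L × 0.476 L = 7.76 g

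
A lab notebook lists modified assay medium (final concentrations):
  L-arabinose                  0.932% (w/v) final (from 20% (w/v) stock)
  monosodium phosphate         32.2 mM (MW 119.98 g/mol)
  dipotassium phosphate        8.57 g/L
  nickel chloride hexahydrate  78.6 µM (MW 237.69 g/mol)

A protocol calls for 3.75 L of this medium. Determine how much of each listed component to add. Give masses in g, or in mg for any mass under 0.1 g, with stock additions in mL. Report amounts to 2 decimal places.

Working volume: 3.75 L.
L-arabinose: dilute stock: 0.932% ÷ 20% × 3750 mL = 174.75 mL
monosodium phosphate: 32.2 mmol/L × 119.98 g/mol × 3.75 L ÷ 1000 = 14.49 g
dipotassium phosphate: 8.57 g/L × 3.75 L = 32.14 g
nickel chloride hexahydrate: 78.6 µmol/L × 237.69 g/mol × 3.75 L ÷ 1000 = 70.06 mg

L-arabinose 174.75 mL; monosodium phosphate 14.49 g; dipotassium phosphate 32.14 g; nickel chloride hexahydrate 70.06 mg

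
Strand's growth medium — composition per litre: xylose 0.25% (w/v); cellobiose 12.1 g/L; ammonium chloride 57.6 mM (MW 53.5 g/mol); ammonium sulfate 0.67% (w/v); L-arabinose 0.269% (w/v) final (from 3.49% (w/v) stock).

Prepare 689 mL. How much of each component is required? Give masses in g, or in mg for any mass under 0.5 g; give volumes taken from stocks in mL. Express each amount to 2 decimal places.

xylose 1.72 g; cellobiose 8.34 g; ammonium chloride 2.12 g; ammonium sulfate 4.62 g; L-arabinose 53.11 mL

Target volume = 689 mL = 0.689 L.
xylose: 0.25% w/v = 2.5 g/L → 2.5 × 0.689 L = 1.72 g
cellobiose: 12.1 g/L × 0.689 L = 8.34 g
ammonium chloride: 57.6 mmol/L × 53.5 g/mol × 0.689 L ÷ 1000 = 2.12 g
ammonium sulfate: 0.67% w/v = 6.7 g/L → 6.7 × 0.689 L = 4.62 g
L-arabinose: C1V1 = C2V2 → 0.269% ÷ 3.49% × 689 mL = 53.11 mL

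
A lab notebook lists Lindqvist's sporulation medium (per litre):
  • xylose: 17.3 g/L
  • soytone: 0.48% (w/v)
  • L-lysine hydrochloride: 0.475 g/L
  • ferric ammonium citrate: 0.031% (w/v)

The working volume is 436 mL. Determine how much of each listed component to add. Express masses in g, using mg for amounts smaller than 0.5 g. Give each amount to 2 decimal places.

xylose 7.54 g; soytone 2.09 g; L-lysine hydrochloride 207.10 mg; ferric ammonium citrate 135.16 mg

Working volume: 436 mL = 0.436 L.
xylose: 17.3 g/L × 0.436 L = 7.54 g
soytone: 0.48% w/v = 4.8 g/L → 4.8 × 0.436 L = 2.09 g
L-lysine hydrochloride: 0.475 g/L × 0.436 L = 0.2071 g = 207.10 mg
ferric ammonium citrate: 0.031% w/v = 0.31 g/L → 0.31 × 0.436 L = 0.13516 g = 135.16 mg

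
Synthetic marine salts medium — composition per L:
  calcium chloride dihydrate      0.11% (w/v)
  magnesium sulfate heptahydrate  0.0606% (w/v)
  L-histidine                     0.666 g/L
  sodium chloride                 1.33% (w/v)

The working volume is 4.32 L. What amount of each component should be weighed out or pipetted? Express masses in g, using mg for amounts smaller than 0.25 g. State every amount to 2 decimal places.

calcium chloride dihydrate 4.75 g; magnesium sulfate heptahydrate 2.62 g; L-histidine 2.88 g; sodium chloride 57.46 g

Scale factor relative to 1 L: 4.32.
calcium chloride dihydrate: 0.11% w/v = 1.1 g/L → 1.1 × 4.32 L = 4.75 g
magnesium sulfate heptahydrate: 0.0606 g per 100 mL × 4320 mL ÷ 100 = 2.62 g
L-histidine: 0.666 g/L × 4.32 L = 2.88 g
sodium chloride: 1.33 g per 100 mL × 4320 mL ÷ 100 = 57.46 g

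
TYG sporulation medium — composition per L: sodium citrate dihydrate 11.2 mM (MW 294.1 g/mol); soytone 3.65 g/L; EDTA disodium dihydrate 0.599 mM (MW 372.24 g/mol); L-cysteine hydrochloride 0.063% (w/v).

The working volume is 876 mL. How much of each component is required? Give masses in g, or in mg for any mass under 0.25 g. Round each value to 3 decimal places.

sodium citrate dihydrate 2.885 g; soytone 3.197 g; EDTA disodium dihydrate 195.323 mg; L-cysteine hydrochloride 0.552 g

Scale factor relative to 1 L: 0.876.
sodium citrate dihydrate: 11.2 mmol/L × 294.1 g/mol × 0.876 L ÷ 1000 = 2.885 g
soytone: 3.65 g/L × 0.876 L = 3.197 g
EDTA disodium dihydrate: 0.599 mmol/L × 372.24 mg/mmol × 0.876 L = 195.323 mg
L-cysteine hydrochloride: 0.063% w/v = 0.63 g/L → 0.63 × 0.876 L = 0.552 g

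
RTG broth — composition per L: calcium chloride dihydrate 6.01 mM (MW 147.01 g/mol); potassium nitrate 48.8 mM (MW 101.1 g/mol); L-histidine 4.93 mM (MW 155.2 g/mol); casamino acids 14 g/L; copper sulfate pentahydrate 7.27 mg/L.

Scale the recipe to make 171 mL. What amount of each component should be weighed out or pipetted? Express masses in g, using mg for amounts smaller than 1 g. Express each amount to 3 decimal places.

Scale factor relative to 1 L: 0.171.
calcium chloride dihydrate: 6.01 mmol/L × 147.01 mg/mmol × 0.171 L = 151.084 mg
potassium nitrate: 48.8 mmol/L × 101.1 mg/mmol × 0.171 L = 843.659 mg
L-histidine: 4.93 mmol/L × 155.2 mg/mmol × 0.171 L = 130.838 mg
casamino acids: 14 g/L × 0.171 L = 2.394 g
copper sulfate pentahydrate: 7.27 mg/L × 0.171 L = 1.243 mg

calcium chloride dihydrate 151.084 mg; potassium nitrate 843.659 mg; L-histidine 130.838 mg; casamino acids 2.394 g; copper sulfate pentahydrate 1.243 mg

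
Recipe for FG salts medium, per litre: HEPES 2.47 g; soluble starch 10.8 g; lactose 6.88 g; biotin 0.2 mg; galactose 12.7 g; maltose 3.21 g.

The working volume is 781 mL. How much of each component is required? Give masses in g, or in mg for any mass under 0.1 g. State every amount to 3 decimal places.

HEPES 1.929 g; soluble starch 8.435 g; lactose 5.373 g; biotin 0.156 mg; galactose 9.919 g; maltose 2.507 g

Ratio of target to recipe volume: 781 / 1000 = 0.781.
HEPES: 2.47 g × (781 mL / 1000 mL) = 1.929 g
soluble starch: 10.8 g × (781 mL / 1000 mL) = 8.435 g
lactose: 6.88 g × (781 mL / 1000 mL) = 5.373 g
biotin: 0.2 mg × (781 mL / 1000 mL) = 0.156 mg
galactose: 12.7 g × (781 mL / 1000 mL) = 9.919 g
maltose: 3.21 g × (781 mL / 1000 mL) = 2.507 g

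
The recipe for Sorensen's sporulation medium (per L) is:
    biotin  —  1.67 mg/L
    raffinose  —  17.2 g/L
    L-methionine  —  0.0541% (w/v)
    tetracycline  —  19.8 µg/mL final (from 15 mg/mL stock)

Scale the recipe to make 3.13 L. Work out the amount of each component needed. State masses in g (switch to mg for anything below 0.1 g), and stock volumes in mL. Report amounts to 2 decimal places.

biotin 5.23 mg; raffinose 53.84 g; L-methionine 1.69 g; tetracycline 4.13 mL

Scale factor relative to 1 L: 3.13.
biotin: 1.67 mg/L × 3.13 L = 5.23 mg
raffinose: 17.2 g/L × 3.13 L = 53.84 g
L-methionine: 0.0541 g per 100 mL × 3130 mL ÷ 100 = 1.69 g
tetracycline: C1V1 = C2V2 → 19.8 µg/mL × 3130 mL ÷ 15000 µg/mL = 4.13 mL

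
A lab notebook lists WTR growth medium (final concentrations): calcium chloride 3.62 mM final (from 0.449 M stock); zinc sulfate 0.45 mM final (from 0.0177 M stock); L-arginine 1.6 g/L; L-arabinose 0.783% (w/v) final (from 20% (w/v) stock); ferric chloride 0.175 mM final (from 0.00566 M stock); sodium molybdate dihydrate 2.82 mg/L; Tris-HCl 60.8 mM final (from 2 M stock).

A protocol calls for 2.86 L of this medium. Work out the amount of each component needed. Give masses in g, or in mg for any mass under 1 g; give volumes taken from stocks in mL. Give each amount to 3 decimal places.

calcium chloride 23.058 mL; zinc sulfate 72.712 mL; L-arginine 4.576 g; L-arabinose 111.969 mL; ferric chloride 88.428 mL; sodium molybdate dihydrate 8.065 mg; Tris-HCl 86.944 mL

Scale factor relative to 1 L: 2.86.
calcium chloride: C1V1 = C2V2 → 3.62 mM × 2860 mL ÷ 449 mM = 23.058 mL
zinc sulfate: dilute stock: 0.45 mM × 2860 mL ÷ 17.7 mM = 72.712 mL
L-arginine: 1.6 g/L × 2.86 L = 4.576 g
L-arabinose: V = C2·V2/C1 = 0.783% ÷ 20% × 2860 mL = 111.969 mL
ferric chloride: C1V1 = C2V2 → 0.175 mM × 2860 mL ÷ 5.66 mM = 88.428 mL
sodium molybdate dihydrate: 2.82 mg/L × 2.86 L = 8.065 mg
Tris-HCl: V = C2·V2/C1 = 60.8 mM × 2860 mL ÷ 2000 mM = 86.944 mL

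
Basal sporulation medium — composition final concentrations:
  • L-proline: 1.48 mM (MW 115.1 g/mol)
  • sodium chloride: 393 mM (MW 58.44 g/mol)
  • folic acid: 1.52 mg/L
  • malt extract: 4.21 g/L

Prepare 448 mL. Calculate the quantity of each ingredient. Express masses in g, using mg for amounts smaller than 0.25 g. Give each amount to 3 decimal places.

L-proline 76.316 mg; sodium chloride 10.289 g; folic acid 0.681 mg; malt extract 1.886 g

Target volume = 448 mL = 0.448 L.
L-proline: 1.48 mmol/L × 115.1 mg/mmol × 0.448 L = 76.316 mg
sodium chloride: 393 mmol/L × 58.44 g/mol × 0.448 L ÷ 1000 = 10.289 g
folic acid: 1.52 mg/L × 0.448 L = 0.681 mg
malt extract: 4.21 g/L × 0.448 L = 1.886 g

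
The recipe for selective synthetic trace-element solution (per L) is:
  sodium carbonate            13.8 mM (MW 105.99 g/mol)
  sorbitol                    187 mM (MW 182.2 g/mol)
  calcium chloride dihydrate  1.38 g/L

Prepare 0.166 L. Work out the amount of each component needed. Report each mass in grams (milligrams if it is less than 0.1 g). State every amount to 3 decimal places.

sodium carbonate 0.243 g; sorbitol 5.656 g; calcium chloride dihydrate 0.229 g

Scale factor relative to 1 L: 0.166.
sodium carbonate: 13.8 mmol/L × 105.99 g/mol × 0.166 L ÷ 1000 = 0.243 g
sorbitol: 187 mmol/L × 182.2 g/mol × 0.166 L ÷ 1000 = 5.656 g
calcium chloride dihydrate: 1.38 g/L × 0.166 L = 0.229 g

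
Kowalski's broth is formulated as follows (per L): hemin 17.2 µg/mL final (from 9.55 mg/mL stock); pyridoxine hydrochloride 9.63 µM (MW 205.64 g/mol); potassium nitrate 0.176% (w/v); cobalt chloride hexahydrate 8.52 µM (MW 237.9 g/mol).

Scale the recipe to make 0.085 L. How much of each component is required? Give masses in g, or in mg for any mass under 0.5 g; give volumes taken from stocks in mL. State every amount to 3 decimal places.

Scale factor relative to 1 L: 0.085.
hemin: dilute stock: 17.2 µg/mL × 85 mL ÷ 9550 µg/mL = 0.153 mL
pyridoxine hydrochloride: 9.63 µmol/L × 205.64 g/mol × 0.085 L ÷ 1000 = 0.168 mg
potassium nitrate: 0.176 g per 100 mL × 85 mL ÷ 100 = 0.1496 g = 149.600 mg
cobalt chloride hexahydrate: 8.52 µmol/L × 237.9 g/mol × 0.085 L ÷ 1000 = 0.172 mg

hemin 0.153 mL; pyridoxine hydrochloride 0.168 mg; potassium nitrate 149.600 mg; cobalt chloride hexahydrate 0.172 mg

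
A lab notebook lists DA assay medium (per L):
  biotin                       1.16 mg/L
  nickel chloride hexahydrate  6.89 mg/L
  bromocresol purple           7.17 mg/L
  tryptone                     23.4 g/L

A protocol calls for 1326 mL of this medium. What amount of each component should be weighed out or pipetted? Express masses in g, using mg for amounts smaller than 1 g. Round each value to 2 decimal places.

biotin 1.54 mg; nickel chloride hexahydrate 9.14 mg; bromocresol purple 9.51 mg; tryptone 31.03 g

Working volume: 1326 mL = 1.326 L.
biotin: 1.16 mg/L × 1.326 L = 1.54 mg
nickel chloride hexahydrate: 6.89 mg/L × 1.326 L = 9.14 mg
bromocresol purple: 7.17 mg/L × 1.326 L = 9.51 mg
tryptone: 23.4 g/L × 1.326 L = 31.03 g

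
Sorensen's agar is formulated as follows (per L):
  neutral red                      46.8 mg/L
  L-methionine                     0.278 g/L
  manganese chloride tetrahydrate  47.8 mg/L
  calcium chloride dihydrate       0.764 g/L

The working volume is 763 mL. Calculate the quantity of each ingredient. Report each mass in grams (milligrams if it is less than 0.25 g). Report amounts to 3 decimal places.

neutral red 35.708 mg; L-methionine 212.114 mg; manganese chloride tetrahydrate 36.471 mg; calcium chloride dihydrate 0.583 g

Scale factor relative to 1 L: 0.763.
neutral red: 46.8 mg/L × 0.763 L = 35.708 mg
L-methionine: 0.278 g/L × 0.763 L = 0.212114 g = 212.114 mg
manganese chloride tetrahydrate: 47.8 mg/L × 0.763 L = 36.471 mg
calcium chloride dihydrate: 0.764 g/L × 0.763 L = 0.583 g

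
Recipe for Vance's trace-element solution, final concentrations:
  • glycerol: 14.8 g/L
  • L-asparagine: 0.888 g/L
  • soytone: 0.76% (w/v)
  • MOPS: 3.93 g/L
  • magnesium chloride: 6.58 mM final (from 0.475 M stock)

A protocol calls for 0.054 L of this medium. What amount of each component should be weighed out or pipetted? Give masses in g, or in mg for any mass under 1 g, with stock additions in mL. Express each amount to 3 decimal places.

glycerol 799.200 mg; L-asparagine 47.952 mg; soytone 410.400 mg; MOPS 212.220 mg; magnesium chloride 0.748 mL

Working volume: 0.054 L.
glycerol: 14.8 g/L × 0.054 L = 0.7992 g = 799.200 mg
L-asparagine: 0.888 g/L × 0.054 L = 0.047952 g = 47.952 mg
soytone: 0.76% w/v = 7.6 g/L → 7.6 × 0.054 L = 0.4104 g = 410.400 mg
MOPS: 3.93 g/L × 0.054 L = 0.21222 g = 212.220 mg
magnesium chloride: V = C2·V2/C1 = 6.58 mM × 54 mL ÷ 475 mM = 0.748 mL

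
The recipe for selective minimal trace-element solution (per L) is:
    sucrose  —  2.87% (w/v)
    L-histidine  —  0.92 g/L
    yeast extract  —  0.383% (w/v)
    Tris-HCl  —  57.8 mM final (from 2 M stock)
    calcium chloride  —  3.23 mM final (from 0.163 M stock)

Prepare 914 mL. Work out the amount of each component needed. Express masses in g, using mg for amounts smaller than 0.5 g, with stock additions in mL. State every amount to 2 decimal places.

Working volume: 914 mL = 0.914 L.
sucrose: 2.87 g per 100 mL × 914 mL ÷ 100 = 26.23 g
L-histidine: 0.92 g/L × 0.914 L = 0.84 g
yeast extract: 0.383% w/v = 3.83 g/L → 3.83 × 0.914 L = 3.50 g
Tris-HCl: C1V1 = C2V2 → 57.8 mM × 914 mL ÷ 2000 mM = 26.41 mL
calcium chloride: C1V1 = C2V2 → 3.23 mM × 914 mL ÷ 163 mM = 18.11 mL

sucrose 26.23 g; L-histidine 0.84 g; yeast extract 3.50 g; Tris-HCl 26.41 mL; calcium chloride 18.11 mL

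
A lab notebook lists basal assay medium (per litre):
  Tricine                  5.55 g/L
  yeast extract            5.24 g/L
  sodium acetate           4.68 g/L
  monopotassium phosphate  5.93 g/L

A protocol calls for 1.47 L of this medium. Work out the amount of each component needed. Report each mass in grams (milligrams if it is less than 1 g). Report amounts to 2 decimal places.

Tricine 8.16 g; yeast extract 7.70 g; sodium acetate 6.88 g; monopotassium phosphate 8.72 g

Working volume: 1.47 L.
Tricine: 5.55 g/L × 1.47 L = 8.16 g
yeast extract: 5.24 g/L × 1.47 L = 7.70 g
sodium acetate: 4.68 g/L × 1.47 L = 6.88 g
monopotassium phosphate: 5.93 g/L × 1.47 L = 8.72 g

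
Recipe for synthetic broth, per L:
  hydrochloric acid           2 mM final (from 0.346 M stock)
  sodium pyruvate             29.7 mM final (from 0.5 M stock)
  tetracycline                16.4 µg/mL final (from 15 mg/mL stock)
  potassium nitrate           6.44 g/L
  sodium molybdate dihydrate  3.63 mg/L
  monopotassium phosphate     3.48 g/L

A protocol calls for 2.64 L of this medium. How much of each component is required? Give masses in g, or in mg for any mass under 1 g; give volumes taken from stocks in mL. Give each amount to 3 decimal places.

hydrochloric acid 15.260 mL; sodium pyruvate 156.816 mL; tetracycline 2.886 mL; potassium nitrate 17.002 g; sodium molybdate dihydrate 9.583 mg; monopotassium phosphate 9.187 g

Working volume: 2.64 L.
hydrochloric acid: V = C2·V2/C1 = 2 mM × 2640 mL ÷ 346 mM = 15.260 mL
sodium pyruvate: dilute stock: 29.7 mM × 2640 mL ÷ 500 mM = 156.816 mL
tetracycline: dilute stock: 16.4 µg/mL × 2640 mL ÷ 15000 µg/mL = 2.886 mL
potassium nitrate: 6.44 g/L × 2.64 L = 17.002 g
sodium molybdate dihydrate: 3.63 mg/L × 2.64 L = 9.583 mg
monopotassium phosphate: 3.48 g/L × 2.64 L = 9.187 g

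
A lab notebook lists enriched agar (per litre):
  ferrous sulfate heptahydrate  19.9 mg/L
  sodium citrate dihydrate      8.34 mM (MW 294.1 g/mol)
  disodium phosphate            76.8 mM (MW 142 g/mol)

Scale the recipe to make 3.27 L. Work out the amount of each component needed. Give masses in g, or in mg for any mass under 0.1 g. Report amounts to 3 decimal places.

ferrous sulfate heptahydrate 65.073 mg; sodium citrate dihydrate 8.021 g; disodium phosphate 35.661 g

Scale factor relative to 1 L: 3.27.
ferrous sulfate heptahydrate: 19.9 mg/L × 3.27 L = 65.073 mg
sodium citrate dihydrate: 8.34 mmol/L × 294.1 g/mol × 3.27 L ÷ 1000 = 8.021 g
disodium phosphate: 76.8 mmol/L × 142 g/mol × 3.27 L ÷ 1000 = 35.661 g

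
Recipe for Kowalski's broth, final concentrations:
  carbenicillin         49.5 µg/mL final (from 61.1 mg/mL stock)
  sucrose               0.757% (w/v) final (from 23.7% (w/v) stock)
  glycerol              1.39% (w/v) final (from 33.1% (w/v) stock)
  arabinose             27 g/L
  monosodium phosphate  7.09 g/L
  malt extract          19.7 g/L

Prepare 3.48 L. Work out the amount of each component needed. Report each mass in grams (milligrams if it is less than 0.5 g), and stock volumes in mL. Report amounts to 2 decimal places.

Working volume: 3.48 L.
carbenicillin: C1V1 = C2V2 → 49.5 µg/mL × 3480 mL ÷ 61100 µg/mL = 2.82 mL
sucrose: dilute stock: 0.757% ÷ 23.7% × 3480 mL = 111.15 mL
glycerol: dilute stock: 1.39% ÷ 33.1% × 3480 mL = 146.14 mL
arabinose: 27 g/L × 3.48 L = 93.96 g
monosodium phosphate: 7.09 g/L × 3.48 L = 24.67 g
malt extract: 19.7 g/L × 3.48 L = 68.56 g

carbenicillin 2.82 mL; sucrose 111.15 mL; glycerol 146.14 mL; arabinose 93.96 g; monosodium phosphate 24.67 g; malt extract 68.56 g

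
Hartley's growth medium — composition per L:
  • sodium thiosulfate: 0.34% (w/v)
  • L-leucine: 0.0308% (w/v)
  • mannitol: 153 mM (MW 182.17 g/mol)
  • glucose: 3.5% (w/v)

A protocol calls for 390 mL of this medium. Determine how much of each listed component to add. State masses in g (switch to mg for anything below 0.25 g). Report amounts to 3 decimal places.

sodium thiosulfate 1.326 g; L-leucine 120.120 mg; mannitol 10.870 g; glucose 13.650 g

Scale factor relative to 1 L: 0.39.
sodium thiosulfate: 0.34 g per 100 mL × 390 mL ÷ 100 = 1.326 g
L-leucine: 0.0308% w/v = 0.308 g/L → 0.308 × 0.39 L = 0.12012 g = 120.120 mg
mannitol: 153 mmol/L × 182.17 g/mol × 0.39 L ÷ 1000 = 10.870 g
glucose: 3.5% w/v = 35 g/L → 35 × 0.39 L = 13.650 g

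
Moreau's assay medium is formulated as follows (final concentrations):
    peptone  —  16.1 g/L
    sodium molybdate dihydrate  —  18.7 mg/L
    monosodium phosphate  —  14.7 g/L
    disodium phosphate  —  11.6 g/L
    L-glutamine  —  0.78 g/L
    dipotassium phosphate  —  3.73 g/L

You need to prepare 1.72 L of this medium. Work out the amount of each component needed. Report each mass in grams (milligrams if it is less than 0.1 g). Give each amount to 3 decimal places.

peptone 27.692 g; sodium molybdate dihydrate 32.164 mg; monosodium phosphate 25.284 g; disodium phosphate 19.952 g; L-glutamine 1.342 g; dipotassium phosphate 6.416 g

Scale factor relative to 1 L: 1.72.
peptone: 16.1 g/L × 1.72 L = 27.692 g
sodium molybdate dihydrate: 18.7 mg/L × 1.72 L = 32.164 mg
monosodium phosphate: 14.7 g/L × 1.72 L = 25.284 g
disodium phosphate: 11.6 g/L × 1.72 L = 19.952 g
L-glutamine: 0.78 g/L × 1.72 L = 1.342 g
dipotassium phosphate: 3.73 g/L × 1.72 L = 6.416 g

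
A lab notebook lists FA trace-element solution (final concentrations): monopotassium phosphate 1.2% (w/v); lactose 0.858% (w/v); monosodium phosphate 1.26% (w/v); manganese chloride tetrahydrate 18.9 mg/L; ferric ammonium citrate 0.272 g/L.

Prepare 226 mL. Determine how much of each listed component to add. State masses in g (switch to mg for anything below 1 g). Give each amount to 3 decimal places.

Scale factor relative to 1 L: 0.226.
monopotassium phosphate: 1.2 g per 100 mL × 226 mL ÷ 100 = 2.712 g
lactose: 0.858% w/v = 8.58 g/L → 8.58 × 0.226 L = 1.939 g
monosodium phosphate: 1.26% w/v = 12.6 g/L → 12.6 × 0.226 L = 2.848 g
manganese chloride tetrahydrate: 18.9 mg/L × 0.226 L = 4.271 mg
ferric ammonium citrate: 0.272 g/L × 0.226 L = 0.061472 g = 61.472 mg

monopotassium phosphate 2.712 g; lactose 1.939 g; monosodium phosphate 2.848 g; manganese chloride tetrahydrate 4.271 mg; ferric ammonium citrate 61.472 mg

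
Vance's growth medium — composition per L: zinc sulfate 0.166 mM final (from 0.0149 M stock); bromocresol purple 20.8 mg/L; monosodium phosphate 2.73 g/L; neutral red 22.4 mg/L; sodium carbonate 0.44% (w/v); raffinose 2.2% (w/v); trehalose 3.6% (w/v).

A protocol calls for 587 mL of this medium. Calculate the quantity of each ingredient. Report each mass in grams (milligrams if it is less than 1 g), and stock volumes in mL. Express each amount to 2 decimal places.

zinc sulfate 6.54 mL; bromocresol purple 12.21 mg; monosodium phosphate 1.60 g; neutral red 13.15 mg; sodium carbonate 2.58 g; raffinose 12.91 g; trehalose 21.13 g

Working volume: 587 mL = 0.587 L.
zinc sulfate: dilute stock: 0.166 mM × 587 mL ÷ 14.9 mM = 6.54 mL
bromocresol purple: 20.8 mg/L × 0.587 L = 12.21 mg
monosodium phosphate: 2.73 g/L × 0.587 L = 1.60 g
neutral red: 22.4 mg/L × 0.587 L = 13.15 mg
sodium carbonate: 0.44 g per 100 mL × 587 mL ÷ 100 = 2.58 g
raffinose: 2.2 g per 100 mL × 587 mL ÷ 100 = 12.91 g
trehalose: 3.6 g per 100 mL × 587 mL ÷ 100 = 21.13 g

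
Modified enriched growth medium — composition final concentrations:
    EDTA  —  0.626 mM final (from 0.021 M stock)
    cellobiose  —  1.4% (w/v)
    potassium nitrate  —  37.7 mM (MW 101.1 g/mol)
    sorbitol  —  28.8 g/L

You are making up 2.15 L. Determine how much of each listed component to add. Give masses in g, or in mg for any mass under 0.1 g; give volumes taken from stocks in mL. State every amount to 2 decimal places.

EDTA 64.09 mL; cellobiose 30.10 g; potassium nitrate 8.19 g; sorbitol 61.92 g

Working volume: 2.15 L.
EDTA: dilute stock: 0.626 mM × 2150 mL ÷ 21 mM = 64.09 mL
cellobiose: 1.4% w/v = 14 g/L → 14 × 2.15 L = 30.10 g
potassium nitrate: 37.7 mmol/L × 101.1 g/mol × 2.15 L ÷ 1000 = 8.19 g
sorbitol: 28.8 g/L × 2.15 L = 61.92 g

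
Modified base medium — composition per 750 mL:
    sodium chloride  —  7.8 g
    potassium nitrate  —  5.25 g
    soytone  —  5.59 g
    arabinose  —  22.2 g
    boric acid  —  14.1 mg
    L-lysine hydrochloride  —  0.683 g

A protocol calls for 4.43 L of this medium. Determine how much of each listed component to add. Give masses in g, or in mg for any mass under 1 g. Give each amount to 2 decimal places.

Scale factor = 4430 mL / 750 mL = 5.90667.
sodium chloride: 7.8 g × (4430 mL / 750 mL) = 46.07 g
potassium nitrate: 5.25 g × (4430 mL / 750 mL) = 31.01 g
soytone: 5.59 g × (4430 mL / 750 mL) = 33.02 g
arabinose: 22.2 g × (4430 mL / 750 mL) = 131.13 g
boric acid: 14.1 mg × (4430 mL / 750 mL) = 83.28 mg
L-lysine hydrochloride: 0.683 g × (4430 mL / 750 mL) = 4.03 g

sodium chloride 46.07 g; potassium nitrate 31.01 g; soytone 33.02 g; arabinose 131.13 g; boric acid 83.28 mg; L-lysine hydrochloride 4.03 g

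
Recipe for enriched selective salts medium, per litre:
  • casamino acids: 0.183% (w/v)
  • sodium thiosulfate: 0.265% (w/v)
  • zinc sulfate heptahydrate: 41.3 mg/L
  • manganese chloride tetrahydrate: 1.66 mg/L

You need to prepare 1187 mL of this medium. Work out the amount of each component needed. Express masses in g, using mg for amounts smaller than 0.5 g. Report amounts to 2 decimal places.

Working volume: 1187 mL = 1.187 L.
casamino acids: 0.183 g per 100 mL × 1187 mL ÷ 100 = 2.17 g
sodium thiosulfate: 0.265% w/v = 2.65 g/L → 2.65 × 1.187 L = 3.15 g
zinc sulfate heptahydrate: 41.3 mg/L × 1.187 L = 49.02 mg
manganese chloride tetrahydrate: 1.66 mg/L × 1.187 L = 1.97 mg

casamino acids 2.17 g; sodium thiosulfate 3.15 g; zinc sulfate heptahydrate 49.02 mg; manganese chloride tetrahydrate 1.97 mg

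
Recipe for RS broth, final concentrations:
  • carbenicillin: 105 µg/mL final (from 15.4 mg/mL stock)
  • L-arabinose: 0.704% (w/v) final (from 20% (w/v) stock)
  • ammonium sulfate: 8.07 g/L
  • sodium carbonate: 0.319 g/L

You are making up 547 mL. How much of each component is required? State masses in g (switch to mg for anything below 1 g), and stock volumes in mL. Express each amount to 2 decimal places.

Scale factor relative to 1 L: 0.547.
carbenicillin: C1V1 = C2V2 → 105 µg/mL × 547 mL ÷ 15400 µg/mL = 3.73 mL
L-arabinose: dilute stock: 0.704% ÷ 20% × 547 mL = 19.25 mL
ammonium sulfate: 8.07 g/L × 0.547 L = 4.41 g
sodium carbonate: 0.319 g/L × 0.547 L = 0.174493 g = 174.49 mg

carbenicillin 3.73 mL; L-arabinose 19.25 mL; ammonium sulfate 4.41 g; sodium carbonate 174.49 mg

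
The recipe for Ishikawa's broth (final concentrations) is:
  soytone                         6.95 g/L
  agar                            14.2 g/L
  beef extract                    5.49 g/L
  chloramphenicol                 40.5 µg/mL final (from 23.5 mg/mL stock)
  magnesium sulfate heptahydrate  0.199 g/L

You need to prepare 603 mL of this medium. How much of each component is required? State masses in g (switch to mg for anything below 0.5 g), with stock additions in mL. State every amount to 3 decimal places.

Scale factor relative to 1 L: 0.603.
soytone: 6.95 g/L × 0.603 L = 4.191 g
agar: 14.2 g/L × 0.603 L = 8.563 g
beef extract: 5.49 g/L × 0.603 L = 3.310 g
chloramphenicol: C1V1 = C2V2 → 40.5 µg/mL × 603 mL ÷ 23500 µg/mL = 1.039 mL
magnesium sulfate heptahydrate: 0.199 g/L × 0.603 L = 0.119997 g = 119.997 mg

soytone 4.191 g; agar 8.563 g; beef extract 3.310 g; chloramphenicol 1.039 mL; magnesium sulfate heptahydrate 119.997 mg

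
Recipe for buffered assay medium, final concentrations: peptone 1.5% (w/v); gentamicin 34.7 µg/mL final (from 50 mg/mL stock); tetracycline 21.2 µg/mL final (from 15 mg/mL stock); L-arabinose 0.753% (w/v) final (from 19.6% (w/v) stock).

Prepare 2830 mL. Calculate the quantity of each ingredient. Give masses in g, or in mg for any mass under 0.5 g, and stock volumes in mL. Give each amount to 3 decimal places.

Scale factor relative to 1 L: 2.83.
peptone: 1.5 g per 100 mL × 2830 mL ÷ 100 = 42.450 g
gentamicin: V = C2·V2/C1 = 34.7 µg/mL × 2830 mL ÷ 50000 µg/mL = 1.964 mL
tetracycline: C1V1 = C2V2 → 21.2 µg/mL × 2830 mL ÷ 15000 µg/mL = 4.000 mL
L-arabinose: dilute stock: 0.753% ÷ 19.6% × 2830 mL = 108.724 mL

peptone 42.450 g; gentamicin 1.964 mL; tetracycline 4.000 mL; L-arabinose 108.724 mL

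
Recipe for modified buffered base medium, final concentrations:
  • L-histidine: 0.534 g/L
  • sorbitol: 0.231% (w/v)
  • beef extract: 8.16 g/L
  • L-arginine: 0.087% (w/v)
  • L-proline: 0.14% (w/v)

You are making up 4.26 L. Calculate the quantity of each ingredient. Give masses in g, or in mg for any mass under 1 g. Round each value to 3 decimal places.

Working volume: 4.26 L.
L-histidine: 0.534 g/L × 4.26 L = 2.275 g
sorbitol: 0.231% w/v = 2.31 g/L → 2.31 × 4.26 L = 9.841 g
beef extract: 8.16 g/L × 4.26 L = 34.762 g
L-arginine: 0.087% w/v = 0.87 g/L → 0.87 × 4.26 L = 3.706 g
L-proline: 0.14 g per 100 mL × 4260 mL ÷ 100 = 5.964 g

L-histidine 2.275 g; sorbitol 9.841 g; beef extract 34.762 g; L-arginine 3.706 g; L-proline 5.964 g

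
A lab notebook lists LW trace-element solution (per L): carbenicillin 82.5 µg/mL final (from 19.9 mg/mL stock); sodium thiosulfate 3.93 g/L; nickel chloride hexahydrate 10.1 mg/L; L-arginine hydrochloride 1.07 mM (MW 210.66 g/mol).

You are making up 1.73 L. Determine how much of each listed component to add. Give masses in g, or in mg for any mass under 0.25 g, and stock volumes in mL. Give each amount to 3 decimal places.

carbenicillin 7.172 mL; sodium thiosulfate 6.799 g; nickel chloride hexahydrate 17.473 mg; L-arginine hydrochloride 0.390 g

Scale factor relative to 1 L: 1.73.
carbenicillin: C1V1 = C2V2 → 82.5 µg/mL × 1730 mL ÷ 19900 µg/mL = 7.172 mL
sodium thiosulfate: 3.93 g/L × 1.73 L = 6.799 g
nickel chloride hexahydrate: 10.1 mg/L × 1.73 L = 17.473 mg
L-arginine hydrochloride: 1.07 mmol/L × 210.66 g/mol × 1.73 L ÷ 1000 = 0.390 g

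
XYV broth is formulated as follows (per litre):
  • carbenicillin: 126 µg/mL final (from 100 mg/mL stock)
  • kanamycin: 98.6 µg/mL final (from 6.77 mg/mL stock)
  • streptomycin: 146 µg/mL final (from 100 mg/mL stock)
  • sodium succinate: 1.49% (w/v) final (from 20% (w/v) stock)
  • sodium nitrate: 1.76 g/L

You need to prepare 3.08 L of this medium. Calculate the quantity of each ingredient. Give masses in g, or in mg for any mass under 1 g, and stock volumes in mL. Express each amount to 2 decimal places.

Working volume: 3.08 L.
carbenicillin: dilute stock: 126 µg/mL × 3080 mL ÷ 100000 µg/mL = 3.88 mL
kanamycin: dilute stock: 98.6 µg/mL × 3080 mL ÷ 6770 µg/mL = 44.86 mL
streptomycin: V = C2·V2/C1 = 146 µg/mL × 3080 mL ÷ 100000 µg/mL = 4.50 mL
sodium succinate: dilute stock: 1.49% ÷ 20% × 3080 mL = 229.46 mL
sodium nitrate: 1.76 g/L × 3.08 L = 5.42 g

carbenicillin 3.88 mL; kanamycin 44.86 mL; streptomycin 4.50 mL; sodium succinate 229.46 mL; sodium nitrate 5.42 g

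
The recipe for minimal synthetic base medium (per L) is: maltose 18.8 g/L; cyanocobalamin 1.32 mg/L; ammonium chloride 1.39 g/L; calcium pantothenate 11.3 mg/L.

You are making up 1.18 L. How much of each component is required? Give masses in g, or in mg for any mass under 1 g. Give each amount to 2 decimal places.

Working volume: 1.18 L.
maltose: 18.8 g/L × 1.18 L = 22.18 g
cyanocobalamin: 1.32 mg/L × 1.18 L = 1.56 mg
ammonium chloride: 1.39 g/L × 1.18 L = 1.64 g
calcium pantothenate: 11.3 mg/L × 1.18 L = 13.33 mg

maltose 22.18 g; cyanocobalamin 1.56 mg; ammonium chloride 1.64 g; calcium pantothenate 13.33 mg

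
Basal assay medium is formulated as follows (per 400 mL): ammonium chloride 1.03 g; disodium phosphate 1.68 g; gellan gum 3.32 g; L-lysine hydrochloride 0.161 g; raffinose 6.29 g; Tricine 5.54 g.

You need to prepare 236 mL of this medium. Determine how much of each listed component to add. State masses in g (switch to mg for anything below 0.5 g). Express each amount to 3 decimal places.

ammonium chloride 0.608 g; disodium phosphate 0.991 g; gellan gum 1.959 g; L-lysine hydrochloride 94.990 mg; raffinose 3.711 g; Tricine 3.269 g

Ratio of target to recipe volume: 236 / 400 = 0.59.
ammonium chloride: 1.03 g × (236 mL / 400 mL) = 0.608 g
disodium phosphate: 1.68 g × (236 mL / 400 mL) = 0.991 g
gellan gum: 3.32 g × (236 mL / 400 mL) = 1.959 g
L-lysine hydrochloride: 0.161 g × (236 mL / 400 mL) = 0.09499 g = 94.990 mg
raffinose: 6.29 g × (236 mL / 400 mL) = 3.711 g
Tricine: 5.54 g × (236 mL / 400 mL) = 3.269 g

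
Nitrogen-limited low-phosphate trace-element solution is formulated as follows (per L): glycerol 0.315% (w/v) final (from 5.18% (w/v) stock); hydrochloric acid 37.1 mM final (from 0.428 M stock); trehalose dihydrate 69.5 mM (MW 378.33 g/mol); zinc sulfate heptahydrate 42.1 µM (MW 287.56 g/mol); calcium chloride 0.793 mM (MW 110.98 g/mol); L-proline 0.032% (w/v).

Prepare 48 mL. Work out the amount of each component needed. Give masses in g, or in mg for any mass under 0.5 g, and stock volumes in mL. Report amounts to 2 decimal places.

Target volume = 48 mL = 0.048 L.
glycerol: dilute stock: 0.315% ÷ 5.18% × 48 mL = 2.92 mL
hydrochloric acid: C1V1 = C2V2 → 37.1 mM × 48 mL ÷ 428 mM = 4.16 mL
trehalose dihydrate: 69.5 mmol/L × 378.33 g/mol × 0.048 L ÷ 1000 = 1.26 g
zinc sulfate heptahydrate: 42.1 µmol/L × 287.56 g/mol × 0.048 L ÷ 1000 = 0.58 mg
calcium chloride: 0.793 mmol/L × 110.98 mg/mmol × 0.048 L = 4.22 mg
L-proline: 0.032% w/v = 0.32 g/L → 0.32 × 0.048 L = 0.01536 g = 15.36 mg

glycerol 2.92 mL; hydrochloric acid 4.16 mL; trehalose dihydrate 1.26 g; zinc sulfate heptahydrate 0.58 mg; calcium chloride 4.22 mg; L-proline 15.36 mg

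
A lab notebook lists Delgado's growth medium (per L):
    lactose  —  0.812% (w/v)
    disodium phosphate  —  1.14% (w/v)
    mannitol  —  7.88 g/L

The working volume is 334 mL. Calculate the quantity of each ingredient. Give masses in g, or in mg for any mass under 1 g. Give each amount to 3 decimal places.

Working volume: 334 mL = 0.334 L.
lactose: 0.812 g per 100 mL × 334 mL ÷ 100 = 2.712 g
disodium phosphate: 1.14 g per 100 mL × 334 mL ÷ 100 = 3.808 g
mannitol: 7.88 g/L × 0.334 L = 2.632 g

lactose 2.712 g; disodium phosphate 3.808 g; mannitol 2.632 g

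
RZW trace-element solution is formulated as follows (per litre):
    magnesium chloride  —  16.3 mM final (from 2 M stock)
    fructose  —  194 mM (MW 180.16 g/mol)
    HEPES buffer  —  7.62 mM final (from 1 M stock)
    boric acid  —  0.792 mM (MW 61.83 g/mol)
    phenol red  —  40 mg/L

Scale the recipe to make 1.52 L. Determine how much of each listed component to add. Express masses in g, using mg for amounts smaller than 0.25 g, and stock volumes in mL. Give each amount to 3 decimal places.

Working volume: 1.52 L.
magnesium chloride: dilute stock: 16.3 mM × 1520 mL ÷ 2000 mM = 12.388 mL
fructose: 194 mmol/L × 180.16 g/mol × 1.52 L ÷ 1000 = 53.126 g
HEPES buffer: C1V1 = C2V2 → 7.62 mM × 1520 mL ÷ 1000 mM = 11.582 mL
boric acid: 0.792 mmol/L × 61.83 mg/mmol × 1.52 L = 74.433 mg
phenol red: 40 mg/L × 1.52 L = 60.800 mg

magnesium chloride 12.388 mL; fructose 53.126 g; HEPES buffer 11.582 mL; boric acid 74.433 mg; phenol red 60.800 mg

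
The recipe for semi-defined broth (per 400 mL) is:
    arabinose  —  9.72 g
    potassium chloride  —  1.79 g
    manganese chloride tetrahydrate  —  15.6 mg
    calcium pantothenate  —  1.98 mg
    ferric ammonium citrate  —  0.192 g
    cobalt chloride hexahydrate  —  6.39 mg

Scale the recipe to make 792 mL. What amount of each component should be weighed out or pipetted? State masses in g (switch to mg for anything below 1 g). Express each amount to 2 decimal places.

Scale factor = 792 mL / 400 mL = 1.98.
arabinose: 9.72 g × (792 mL / 400 mL) = 19.25 g
potassium chloride: 1.79 g × (792 mL / 400 mL) = 3.54 g
manganese chloride tetrahydrate: 15.6 mg × (792 mL / 400 mL) = 30.89 mg
calcium pantothenate: 1.98 mg × (792 mL / 400 mL) = 3.92 mg
ferric ammonium citrate: 0.192 g × (792 mL / 400 mL) = 0.38016 g = 380.16 mg
cobalt chloride hexahydrate: 6.39 mg × (792 mL / 400 mL) = 12.65 mg

arabinose 19.25 g; potassium chloride 3.54 g; manganese chloride tetrahydrate 30.89 mg; calcium pantothenate 3.92 mg; ferric ammonium citrate 380.16 mg; cobalt chloride hexahydrate 12.65 mg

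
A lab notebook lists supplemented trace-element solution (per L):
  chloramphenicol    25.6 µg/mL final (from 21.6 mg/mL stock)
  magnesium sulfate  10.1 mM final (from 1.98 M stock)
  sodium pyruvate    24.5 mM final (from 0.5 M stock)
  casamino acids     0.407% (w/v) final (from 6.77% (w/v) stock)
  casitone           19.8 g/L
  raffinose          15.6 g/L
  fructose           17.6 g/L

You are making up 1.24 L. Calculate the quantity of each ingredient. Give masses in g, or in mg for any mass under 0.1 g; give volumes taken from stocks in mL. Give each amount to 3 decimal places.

Scale factor relative to 1 L: 1.24.
chloramphenicol: dilute stock: 25.6 µg/mL × 1240 mL ÷ 21600 µg/mL = 1.470 mL
magnesium sulfate: C1V1 = C2V2 → 10.1 mM × 1240 mL ÷ 1980 mM = 6.325 mL
sodium pyruvate: V = C2·V2/C1 = 24.5 mM × 1240 mL ÷ 500 mM = 60.760 mL
casamino acids: C1V1 = C2V2 → 0.407% ÷ 6.77% × 1240 mL = 74.547 mL
casitone: 19.8 g/L × 1.24 L = 24.552 g
raffinose: 15.6 g/L × 1.24 L = 19.344 g
fructose: 17.6 g/L × 1.24 L = 21.824 g

chloramphenicol 1.470 mL; magnesium sulfate 6.325 mL; sodium pyruvate 60.760 mL; casamino acids 74.547 mL; casitone 24.552 g; raffinose 19.344 g; fructose 21.824 g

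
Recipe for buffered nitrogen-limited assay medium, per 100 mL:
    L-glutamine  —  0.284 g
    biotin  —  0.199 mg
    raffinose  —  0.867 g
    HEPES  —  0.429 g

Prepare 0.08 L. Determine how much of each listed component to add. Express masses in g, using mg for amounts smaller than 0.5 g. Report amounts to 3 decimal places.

Ratio of target to recipe volume: 80 / 100 = 0.8.
L-glutamine: 0.284 g × (80 mL / 100 mL) = 0.2272 g = 227.200 mg
biotin: 0.199 mg × (80 mL / 100 mL) = 0.159 mg
raffinose: 0.867 g × (80 mL / 100 mL) = 0.694 g
HEPES: 0.429 g × (80 mL / 100 mL) = 0.3432 g = 343.200 mg

L-glutamine 227.200 mg; biotin 0.159 mg; raffinose 0.694 g; HEPES 343.200 mg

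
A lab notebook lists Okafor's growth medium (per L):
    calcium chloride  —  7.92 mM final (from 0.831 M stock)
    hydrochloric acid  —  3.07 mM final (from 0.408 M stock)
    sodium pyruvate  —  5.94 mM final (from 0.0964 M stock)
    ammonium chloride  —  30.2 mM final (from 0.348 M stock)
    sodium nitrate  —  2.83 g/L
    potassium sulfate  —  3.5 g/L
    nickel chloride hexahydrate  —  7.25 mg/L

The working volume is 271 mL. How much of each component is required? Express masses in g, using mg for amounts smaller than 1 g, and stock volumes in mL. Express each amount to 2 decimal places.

Scale factor relative to 1 L: 0.271.
calcium chloride: V = C2·V2/C1 = 7.92 mM × 271 mL ÷ 831 mM = 2.58 mL
hydrochloric acid: V = C2·V2/C1 = 3.07 mM × 271 mL ÷ 408 mM = 2.04 mL
sodium pyruvate: dilute stock: 5.94 mM × 271 mL ÷ 96.4 mM = 16.70 mL
ammonium chloride: dilute stock: 30.2 mM × 271 mL ÷ 348 mM = 23.52 mL
sodium nitrate: 2.83 g/L × 0.271 L = 0.76693 g = 766.93 mg
potassium sulfate: 3.5 g/L × 0.271 L = 0.9485 g = 948.50 mg
nickel chloride hexahydrate: 7.25 mg/L × 0.271 L = 1.96 mg

calcium chloride 2.58 mL; hydrochloric acid 2.04 mL; sodium pyruvate 16.70 mL; ammonium chloride 23.52 mL; sodium nitrate 766.93 mg; potassium sulfate 948.50 mg; nickel chloride hexahydrate 1.96 mg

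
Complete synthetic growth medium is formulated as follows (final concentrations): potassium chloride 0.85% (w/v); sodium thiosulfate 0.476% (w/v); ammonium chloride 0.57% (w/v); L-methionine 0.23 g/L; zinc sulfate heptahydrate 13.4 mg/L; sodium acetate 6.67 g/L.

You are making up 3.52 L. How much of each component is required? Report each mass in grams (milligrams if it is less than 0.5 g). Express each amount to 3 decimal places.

Working volume: 3.52 L.
potassium chloride: 0.85% w/v = 8.5 g/L → 8.5 × 3.52 L = 29.920 g
sodium thiosulfate: 0.476 g per 100 mL × 3520 mL ÷ 100 = 16.755 g
ammonium chloride: 0.57% w/v = 5.7 g/L → 5.7 × 3.52 L = 20.064 g
L-methionine: 0.23 g/L × 3.52 L = 0.810 g
zinc sulfate heptahydrate: 13.4 mg/L × 3.52 L = 47.168 mg
sodium acetate: 6.67 g/L × 3.52 L = 23.478 g

potassium chloride 29.920 g; sodium thiosulfate 16.755 g; ammonium chloride 20.064 g; L-methionine 0.810 g; zinc sulfate heptahydrate 47.168 mg; sodium acetate 23.478 g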